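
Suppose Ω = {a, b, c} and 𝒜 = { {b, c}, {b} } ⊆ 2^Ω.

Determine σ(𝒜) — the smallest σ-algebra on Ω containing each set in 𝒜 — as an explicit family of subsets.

Take S₀ = 𝒜 ∪ {∅, Ω} = { {}, {b}, {b, c}, Ω }.
Round 1: +2 →
  {a}  = complement {b, c}
  {a, c}  = complement {b}
  — 6 sets.
Round 2 (1 new):
  {a, b}  = {b} ∪ {a}
  — 7 sets.
Round 3 adds 1:
  {c}  = complement {a, b}
  — 8 sets.
Round 4: stable.

Hence σ(𝒜) has 8 members: { {}, {a}, {b}, {c}, {a, b}, {a, c}, {b, c}, Ω }.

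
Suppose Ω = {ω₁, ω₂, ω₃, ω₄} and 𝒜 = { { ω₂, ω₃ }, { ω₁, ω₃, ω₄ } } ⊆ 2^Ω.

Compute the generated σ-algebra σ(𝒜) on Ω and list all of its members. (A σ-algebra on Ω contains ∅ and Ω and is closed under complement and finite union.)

Seed the family with 𝒜 together with ∅ and Ω: { {  }, { ω₂, ω₃ }, { ω₁, ω₃, ω₄ }, Ω }.
Step 1. New:
  { ω₂ }  = { ω₁, ω₃, ω₄ }ᶜ
  { ω₁, ω₄ }  = { ω₂, ω₃ }ᶜ
  [6 total]
Step 2 adds 1:
  { ω₁, ω₂, ω₄ }  = { ω₁, ω₄ } ∪ { ω₂ }
  [7 total]
Step 3 (1 new):
  { ω₃ }  = { ω₁, ω₂, ω₄ }ᶜ
  [8 total]
After Step 4 the family is unchanged; done.

|σ(𝒜)| = 8.  σ(𝒜) = { {  }, { ω₂ }, { ω₃ }, { ω₁, ω₄ }, { ω₂, ω₃ }, { ω₁, ω₂, ω₄ }, { ω₁, ω₃, ω₄ }, Ω }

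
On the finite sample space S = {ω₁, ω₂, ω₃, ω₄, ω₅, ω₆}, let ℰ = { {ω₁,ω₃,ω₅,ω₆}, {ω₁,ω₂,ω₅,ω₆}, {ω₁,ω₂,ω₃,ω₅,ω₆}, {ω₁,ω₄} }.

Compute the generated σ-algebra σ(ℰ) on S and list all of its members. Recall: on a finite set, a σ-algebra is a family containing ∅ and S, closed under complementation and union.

Begin from { {}, {ω₁,ω₄}, {ω₁,ω₂,ω₅,ω₆}, {ω₁,ω₃,ω₅,ω₆}, {ω₁,ω₂,ω₃,ω₅,ω₆}, S } (that is, ℰ plus ∅ and S).
Step 1: +6 →
  {ω₄}  = S∖{ω₁,ω₂,ω₃,ω₅,ω₆}
  {ω₂,ω₄}  = S∖{ω₁,ω₃,ω₅,ω₆}
  {ω₃,ω₄}  = S∖{ω₁,ω₂,ω₅,ω₆}
  {ω₂,ω₃,ω₅,ω₆}  = S∖{ω₁,ω₄}
  {ω₁,ω₂,ω₄,ω₅,ω₆}  = {ω₁,ω₄} ∪ {ω₁,ω₂,ω₅,ω₆}
  {ω₁,ω₃,ω₄,ω₅,ω₆}  = {ω₁,ω₃,ω₅,ω₆} ∪ {ω₁,ω₄}
  |family| = 12
Step 2. New:
  {ω₂}  = S∖{ω₁,ω₃,ω₄,ω₅,ω₆}
  {ω₃}  = S∖{ω₁,ω₂,ω₄,ω₅,ω₆}
  {ω₁,ω₂,ω₄}  = {ω₁,ω₄} ∪ {ω₂,ω₄}
  {ω₁,ω₃,ω₄}  = {ω₃,ω₄} ∪ {ω₁,ω₄}
  {ω₂,ω₃,ω₄}  = {ω₃,ω₄} ∪ {ω₂,ω₄}
  {ω₂,ω₃,ω₄,ω₅,ω₆}  = {ω₃,ω₄} ∪ {ω₂,ω₃,ω₅,ω₆}
  |family| = 18
Step 3: 6 new —
  {ω₁}  = S∖{ω₂,ω₃,ω₄,ω₅,ω₆}
  {ω₂,ω₃}  = {ω₃} ∪ {ω₂}
  {ω₁,ω₅,ω₆}  = S∖{ω₂,ω₃,ω₄}
  {ω₂,ω₅,ω₆}  = S∖{ω₁,ω₃,ω₄}
  {ω₃,ω₅,ω₆}  = S∖{ω₁,ω₂,ω₄}
  {ω₁,ω₂,ω₃,ω₄}  = {ω₃} ∪ {ω₁,ω₂,ω₄}
  |family| = 24
Step 4 adds 7:
  {ω₁,ω₂}  = {ω₁} ∪ {ω₂}
  {ω₁,ω₃}  = {ω₁} ∪ {ω₃}
  {ω₅,ω₆}  = S∖{ω₁,ω₂,ω₃,ω₄}
  {ω₁,ω₂,ω₃}  = {ω₁} ∪ {ω₂,ω₃}
  {ω₁,ω₄,ω₅,ω₆}  = S∖{ω₂,ω₃}
  {ω₂,ω₄,ω₅,ω₆}  = {ω₂,ω₅,ω₆} ∪ {ω₄}
  {ω₃,ω₄,ω₅,ω₆}  = {ω₃,ω₄} ∪ {ω₃,ω₅,ω₆}
  |family| = 31
Step 5 adds 1:
  {ω₄,ω₅,ω₆}  = S∖{ω₁,ω₂,ω₃}
  |family| = 32
Step 6 adds nothing — fixpoint reached.

Hence σ(ℰ) has 32 members: { {}, {ω₁}, {ω₂}, {ω₃}, {ω₄}, {ω₁,ω₂}, {ω₁,ω₃}, {ω₁,ω₄}, {ω₂,ω₃}, {ω₂,ω₄}, {ω₃,ω₄}, {ω₅,ω₆}, {ω₁,ω₂,ω₃}, {ω₁,ω₂,ω₄}, {ω₁,ω₃,ω₄}, {ω₁,ω₅,ω₆}, {ω₂,ω₃,ω₄}, {ω₂,ω₅,ω₆}, {ω₃,ω₅,ω₆}, {ω₄,ω₅,ω₆}, {ω₁,ω₂,ω₃,ω₄}, {ω₁,ω₂,ω₅,ω₆}, {ω₁,ω₃,ω₅,ω₆}, {ω₁,ω₄,ω₅,ω₆}, {ω₂,ω₃,ω₅,ω₆}, {ω₂,ω₄,ω₅,ω₆}, {ω₃,ω₄,ω₅,ω₆}, {ω₁,ω₂,ω₃,ω₅,ω₆}, {ω₁,ω₂,ω₄,ω₅,ω₆}, {ω₁,ω₃,ω₄,ω₅,ω₆}, {ω₂,ω₃,ω₄,ω₅,ω₆}, S }.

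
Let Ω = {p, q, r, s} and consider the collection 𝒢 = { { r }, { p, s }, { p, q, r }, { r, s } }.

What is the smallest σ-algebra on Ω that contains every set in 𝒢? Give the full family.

Initial family (6 sets): { {}, { r }, { p, s }, { r, s }, { p, q, r }, Ω }.
Pass 1: 5 new —
  { s }  = Ω∖{ p, q, r }
  { p, q }  = Ω∖{ r, s }
  { q, r }  = Ω∖{ p, s }
  { p, q, s }  = Ω∖{ r }
  { p, r, s }  = { r } ∪ { p, s }
  |family| = 11
Pass 2: 2 new —
  { q }  = Ω∖{ p, r, s }
  { q, r, s }  = { r, s } ∪ { q, r }
  |family| = 13
Pass 3: 2 new —
  { p }  = Ω∖{ q, r, s }
  { q, s }  = { s } ∪ { q }
  |family| = 15
Pass 4 (1 new):
  { p, r }  = Ω∖{ q, s }
  |family| = 16
After Pass 5 the family is unchanged; done.

Therefore σ(𝒢) = { {}, { p }, { q }, { r }, { s }, { p, q }, { p, r }, { p, s }, { q, r }, { q, s }, { r, s }, { p, q, r }, { p, q, s }, { p, r, s }, { q, r, s }, Ω } (|σ(𝒢)| = 16).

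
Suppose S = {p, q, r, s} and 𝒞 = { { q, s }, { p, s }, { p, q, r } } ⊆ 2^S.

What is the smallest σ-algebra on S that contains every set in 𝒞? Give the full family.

σ(𝒞) = { {  }, { p }, { q }, { r }, { s }, { p, q }, { p, r }, { p, s }, { q, r }, { q, s }, { r, s }, { p, q, r }, { p, q, s }, { p, r, s }, { q, r, s }, S }

Derivation:
Take S₀ = 𝒞 ∪ {∅, S} = { {  }, { p, s }, { q, s }, { p, q, r }, S }.
Round 1: +4 →
  { s }  = { p, q, r }ᶜ
  { p, r }  = { q, s }ᶜ
  { q, r }  = { p, s }ᶜ
  { p, q, s }  = { p, s } ∪ { q, s }
  [9 total]
Round 2: 3 new —
  { r }  = { p, q, s }ᶜ
  { p, r, s }  = { p, s } ∪ { p, r }
  { q, r, s }  = { q, r } ∪ { s }
  [12 total]
Round 3 (3 new):
  { p }  = { q, r, s }ᶜ
  { q }  = { p, r, s }ᶜ
  { r, s }  = { r } ∪ { s }
  [15 total]
Round 4 adds 1:
  { p, q }  = { r, s }ᶜ
  [16 total]
Round 5: stable.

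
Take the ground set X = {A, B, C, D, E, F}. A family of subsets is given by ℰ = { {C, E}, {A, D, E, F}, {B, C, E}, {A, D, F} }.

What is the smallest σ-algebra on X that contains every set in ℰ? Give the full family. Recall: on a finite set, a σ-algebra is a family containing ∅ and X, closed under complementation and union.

Start: ℰ ∪ {∅, X} = { ∅, {C, E}, {A, D, F}, {B, C, E}, {A, D, E, F}, X }.
Round 1: 3 new —
  {B, C}  = ᶜ of {A, D, E, F}
  {A, B, D, F}  = ᶜ of {C, E}
  {A, C, D, E, F}  = {C, E} ∪ {A, D, E, F}
  — 9 sets.
Round 2: 3 new —
  {B}  = ᶜ of {A, C, D, E, F}
  {A, B, C, D, F}  = {A, B, D, F} ∪ {B, C}
  {A, B, D, E, F}  = {A, B, D, F} ∪ {A, D, E, F}
  — 12 sets.
Round 3. New:
  {C}  = ᶜ of {A, B, D, E, F}
  {E}  = ᶜ of {A, B, C, D, F}
  — 14 sets.
Round 4: +2 →
  {B, E}  = {B} ∪ {E}
  {A, C, D, F}  = {C} ∪ {A, D, F}
  — 16 sets.
Round 5: closed — nothing new.

σ(ℰ) = { ∅, {B}, {C}, {E}, {B, C}, {B, E}, {C, E}, {A, D, F}, {B, C, E}, {A, B, D, F}, {A, C, D, F}, {A, D, E, F}, {A, B, C, D, F}, {A, B, D, E, F}, {A, C, D, E, F}, X }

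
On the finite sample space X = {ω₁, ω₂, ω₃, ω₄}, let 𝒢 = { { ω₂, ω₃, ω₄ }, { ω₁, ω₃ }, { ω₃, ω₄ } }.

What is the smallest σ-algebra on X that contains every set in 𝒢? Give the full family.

Start: 𝒢 ∪ {∅, X} = { {  }, { ω₁, ω₃ }, { ω₃, ω₄ }, { ω₂, ω₃, ω₄ }, X }.
Step 1: +4 →
  { ω₁ }  = ᶜ of { ω₂, ω₃, ω₄ }
  { ω₁, ω₂ }  = ᶜ of { ω₃, ω₄ }
  { ω₂, ω₄ }  = ᶜ of { ω₁, ω₃ }
  { ω₁, ω₃, ω₄ }  = { ω₃, ω₄ } ∪ { ω₁, ω₃ }
Step 2: +3 →
  { ω₂ }  = ᶜ of { ω₁, ω₃, ω₄ }
  { ω₁, ω₂, ω₃ }  = { ω₁, ω₂ } ∪ { ω₁, ω₃ }
  { ω₁, ω₂, ω₄ }  = { ω₁, ω₂ } ∪ { ω₂, ω₄ }
Step 3 adds 2:
  { ω₃ }  = ᶜ of { ω₁, ω₂, ω₄ }
  { ω₄ }  = ᶜ of { ω₁, ω₂, ω₃ }
Step 4 (2 new):
  { ω₁, ω₄ }  = { ω₄ } ∪ { ω₁ }
  { ω₂, ω₃ }  = { ω₃ } ∪ { ω₂ }
Step 5 adds nothing — fixpoint reached.

σ(𝒢) = { {  }, { ω₁ }, { ω₂ }, { ω₃ }, { ω₄ }, { ω₁, ω₂ }, { ω₁, ω₃ }, { ω₁, ω₄ }, { ω₂, ω₃ }, { ω₂, ω₄ }, { ω₃, ω₄ }, { ω₁, ω₂, ω₃ }, { ω₁, ω₂, ω₄ }, { ω₁, ω₃, ω₄ }, { ω₂, ω₃, ω₄ }, X }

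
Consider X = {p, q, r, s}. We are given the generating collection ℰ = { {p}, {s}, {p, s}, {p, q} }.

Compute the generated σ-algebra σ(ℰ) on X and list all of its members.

Answer: σ(ℰ) = { ∅, {p}, {q}, {r}, {s}, {p, q}, {p, r}, {p, s}, {q, r}, {q, s}, {r, s}, {p, q, r}, {p, q, s}, {p, r, s}, {q, r, s}, X }

Derivation:
Begin from { ∅, {p}, {s}, {p, q}, {p, s}, X } (that is, ℰ plus ∅ and X).
Round 1: +5 →
  {q, r}  = ᶜ of {p, s}
  {r, s}  = ᶜ of {p, q}
  {p, q, r}  = ᶜ of {s}
  {p, q, s}  = {p, s} ∪ {p, q}
  {q, r, s}  = ᶜ of {p}
  [11 total]
Round 2: +2 →
  {r}  = ᶜ of {p, q, s}
  {p, r, s}  = {r, s} ∪ {p, s}
  [13 total]
Round 3: 2 new —
  {q}  = ᶜ of {p, r, s}
  {p, r}  = {r} ∪ {p}
  [15 total]
Round 4. New:
  {q, s}  = ᶜ of {p, r}
  [16 total]
Round 5: already closed under ᶜ and ∪.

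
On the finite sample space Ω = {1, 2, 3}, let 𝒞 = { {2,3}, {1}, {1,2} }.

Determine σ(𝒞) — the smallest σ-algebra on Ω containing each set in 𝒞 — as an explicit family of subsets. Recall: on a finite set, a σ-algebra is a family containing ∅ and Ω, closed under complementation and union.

σ(𝒞) (8 sets): { ∅, {1}, {2}, {3}, {1,2}, {1,3}, {2,3}, Ω }

Working:
Seed the family with 𝒞 together with ∅ and Ω: { ∅, {1}, {1,2}, {2,3}, Ω }.
Step 1: 1 new —
  {3}  = ᶜ of {1,2}
Step 2 adds 1:
  {1,3}  = {3} ∪ {1}
Step 3: 1 new —
  {2}  = ᶜ of {1,3}
After Step 4 the family is unchanged; done.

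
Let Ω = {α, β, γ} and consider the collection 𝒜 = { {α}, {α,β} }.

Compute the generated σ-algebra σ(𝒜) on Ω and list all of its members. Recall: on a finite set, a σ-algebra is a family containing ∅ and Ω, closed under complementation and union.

σ(𝒜) (8 sets): { ∅, {α}, {β}, {γ}, {α,β}, {α,γ}, {β,γ}, Ω }

Working:
Seed the family with 𝒜 together with ∅ and Ω: { ∅, {α}, {α,β}, Ω }.
Iteration 1 (2 new):
  {γ}  = Ω∖{α,β}
  {β,γ}  = Ω∖{α}
  (now 6)
Iteration 2: 1 new —
  {α,γ}  = {γ} ∪ {α}
  (now 7)
Iteration 3 adds 1:
  {β}  = Ω∖{α,γ}
  (now 8)
Iteration 4: no new sets; the family is a σ-algebra.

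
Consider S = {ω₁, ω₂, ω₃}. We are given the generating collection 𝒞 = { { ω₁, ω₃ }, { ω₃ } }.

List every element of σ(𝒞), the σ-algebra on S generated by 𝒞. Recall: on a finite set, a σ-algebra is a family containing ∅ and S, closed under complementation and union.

|σ(𝒞)| = 8.  σ(𝒞) = { {  }, { ω₁ }, { ω₂ }, { ω₃ }, { ω₁, ω₂ }, { ω₁, ω₃ }, { ω₂, ω₃ }, S }

Derivation:
Initial family (4 sets): { {  }, { ω₃ }, { ω₁, ω₃ }, S }.
Step 1 adds 2:
  { ω₂ }  = ᶜ of { ω₁, ω₃ }
  { ω₁, ω₂ }  = ᶜ of { ω₃ }
  [6 total]
Step 2: +1 →
  { ω₂, ω₃ }  = { ω₃ } ∪ { ω₂ }
  [7 total]
Step 3 adds 1:
  { ω₁ }  = ᶜ of { ω₂, ω₃ }
  [8 total]
Step 4: closed — nothing new.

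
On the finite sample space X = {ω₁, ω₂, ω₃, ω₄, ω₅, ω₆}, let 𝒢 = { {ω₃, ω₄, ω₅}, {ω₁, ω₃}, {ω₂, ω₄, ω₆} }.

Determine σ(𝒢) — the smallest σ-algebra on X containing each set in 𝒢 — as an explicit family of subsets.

Take S₀ = 𝒢 ∪ {∅, X} = { {}, {ω₁, ω₃}, {ω₂, ω₄, ω₆}, {ω₃, ω₄, ω₅}, X }.
Step 1: +6 →
  {ω₁, ω₂, ω₆}  = complement {ω₃, ω₄, ω₅}
  {ω₁, ω₃, ω₅}  = complement {ω₂, ω₄, ω₆}
  {ω₁, ω₃, ω₄, ω₅}  = {ω₃, ω₄, ω₅} ∪ {ω₁, ω₃}
  {ω₂, ω₄, ω₅, ω₆}  = complement {ω₁, ω₃}
  {ω₁, ω₂, ω₃, ω₄, ω₆}  = {ω₂, ω₄, ω₆} ∪ {ω₁, ω₃}
  {ω₂, ω₃, ω₄, ω₅, ω₆}  = {ω₂, ω₄, ω₆} ∪ {ω₃, ω₄, ω₅}
  — 11 sets.
Step 2: 7 new —
  {ω₁}  = complement {ω₂, ω₃, ω₄, ω₅, ω₆}
  {ω₅}  = complement {ω₁, ω₂, ω₃, ω₄, ω₆}
  {ω₂, ω₆}  = complement {ω₁, ω₃, ω₄, ω₅}
  {ω₁, ω₂, ω₃, ω₆}  = {ω₁, ω₃} ∪ {ω₁, ω₂, ω₆}
  {ω₁, ω₂, ω₄, ω₆}  = {ω₂, ω₄, ω₆} ∪ {ω₁, ω₂, ω₆}
  {ω₁, ω₂, ω₃, ω₅, ω₆}  = {ω₁, ω₃, ω₅} ∪ {ω₁, ω₂, ω₆}
  {ω₁, ω₂, ω₄, ω₅, ω₆}  = {ω₂, ω₄, ω₅, ω₆} ∪ {ω₁, ω₂, ω₆}
  — 18 sets.
Step 3: +7 →
  {ω₃}  = complement {ω₁, ω₂, ω₄, ω₅, ω₆}
  {ω₄}  = complement {ω₁, ω₂, ω₃, ω₅, ω₆}
  {ω₁, ω₅}  = {ω₅} ∪ {ω₁}
  {ω₃, ω₅}  = complement {ω₁, ω₂, ω₄, ω₆}
  {ω₄, ω₅}  = complement {ω₁, ω₂, ω₃, ω₆}
  {ω₂, ω₅, ω₆}  = {ω₂, ω₆} ∪ {ω₅}
  {ω₁, ω₂, ω₅, ω₆}  = {ω₁, ω₂, ω₆} ∪ {ω₅}
  — 25 sets.
Step 4 (7 new):
  {ω₁, ω₄}  = {ω₁} ∪ {ω₄}
  {ω₃, ω₄}  = complement {ω₁, ω₂, ω₅, ω₆}
  {ω₁, ω₃, ω₄}  = complement {ω₂, ω₅, ω₆}
  {ω₁, ω₄, ω₅}  = {ω₁} ∪ {ω₄, ω₅}
  {ω₂, ω₃, ω₆}  = {ω₂, ω₆} ∪ {ω₃}
  {ω₂, ω₃, ω₄, ω₆}  = complement {ω₁, ω₅}
  {ω₂, ω₃, ω₅, ω₆}  = {ω₂, ω₆} ∪ {ω₃, ω₅}
  — 32 sets.
Step 5: stable.

Therefore σ(𝒢) = { {}, {ω₁}, {ω₃}, {ω₄}, {ω₅}, {ω₁, ω₃}, {ω₁, ω₄}, {ω₁, ω₅}, {ω₂, ω₆}, {ω₃, ω₄}, {ω₃, ω₅}, {ω₄, ω₅}, {ω₁, ω₂, ω₆}, {ω₁, ω₃, ω₄}, {ω₁, ω₃, ω₅}, {ω₁, ω₄, ω₅}, {ω₂, ω₃, ω₆}, {ω₂, ω₄, ω₆}, {ω₂, ω₅, ω₆}, {ω₃, ω₄, ω₅}, {ω₁, ω₂, ω₃, ω₆}, {ω₁, ω₂, ω₄, ω₆}, {ω₁, ω₂, ω₅, ω₆}, {ω₁, ω₃, ω₄, ω₅}, {ω₂, ω₃, ω₄, ω₆}, {ω₂, ω₃, ω₅, ω₆}, {ω₂, ω₄, ω₅, ω₆}, {ω₁, ω₂, ω₃, ω₄, ω₆}, {ω₁, ω₂, ω₃, ω₅, ω₆}, {ω₁, ω₂, ω₄, ω₅, ω₆}, {ω₂, ω₃, ω₄, ω₅, ω₆}, X } (|σ(𝒢)| = 32).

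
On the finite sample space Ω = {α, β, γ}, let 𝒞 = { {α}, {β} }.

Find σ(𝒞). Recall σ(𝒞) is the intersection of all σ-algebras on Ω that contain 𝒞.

|σ(𝒞)| = 8.  σ(𝒞) = { {}, {α}, {β}, {γ}, {α,β}, {α,γ}, {β,γ}, Ω }

Check:
Initial family (4 sets): { {}, {α}, {β}, Ω }.
Round 1: 3 new —
  {α,β}  = {α} ∪ {β}
  {α,γ}  = {β}ᶜ
  {β,γ}  = {α}ᶜ
Round 2 (1 new):
  {γ}  = {α,β}ᶜ
Round 3: closed — nothing new.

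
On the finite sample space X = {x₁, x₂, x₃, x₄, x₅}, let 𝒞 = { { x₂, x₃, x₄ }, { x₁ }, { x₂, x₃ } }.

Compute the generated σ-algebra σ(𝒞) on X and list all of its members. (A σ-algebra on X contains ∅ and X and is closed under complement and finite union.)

Seed the family with 𝒞 together with ∅ and X: { {}, { x₁ }, { x₂, x₃ }, { x₂, x₃, x₄ }, X }.
Round 1. New:
  { x₁, x₅ }  = ᶜ of { x₂, x₃, x₄ }
  { x₁, x₂, x₃ }  = { x₂, x₃ } ∪ { x₁ }
  { x₁, x₄, x₅ }  = ᶜ of { x₂, x₃ }
  { x₁, x₂, x₃, x₄ }  = { x₂, x₃, x₄ } ∪ { x₁ }
  { x₂, x₃, x₄, x₅ }  = ᶜ of { x₁ }
  |family| = 10
Round 2 adds 3:
  { x₅ }  = ᶜ of { x₁, x₂, x₃, x₄ }
  { x₄, x₅ }  = ᶜ of { x₁, x₂, x₃ }
  { x₁, x₂, x₃, x₅ }  = { x₁, x₂, x₃ } ∪ { x₁, x₅ }
  |family| = 13
Round 3. New:
  { x₄ }  = ᶜ of { x₁, x₂, x₃, x₅ }
  { x₂, x₃, x₅ }  = { x₂, x₃ } ∪ { x₅ }
  |family| = 15
Round 4: 1 new —
  { x₁, x₄ }  = ᶜ of { x₂, x₃, x₅ }
  |family| = 16
After Round 5 the family is unchanged; done.

|σ(𝒞)| = 16.  σ(𝒞) = { {}, { x₁ }, { x₄ }, { x₅ }, { x₁, x₄ }, { x₁, x₅ }, { x₂, x₃ }, { x₄, x₅ }, { x₁, x₂, x₃ }, { x₁, x₄, x₅ }, { x₂, x₃, x₄ }, { x₂, x₃, x₅ }, { x₁, x₂, x₃, x₄ }, { x₁, x₂, x₃, x₅ }, { x₂, x₃, x₄, x₅ }, X }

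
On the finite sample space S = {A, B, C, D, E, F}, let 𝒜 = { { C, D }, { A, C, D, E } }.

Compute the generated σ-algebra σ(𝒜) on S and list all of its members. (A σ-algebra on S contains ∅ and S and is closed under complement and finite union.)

Answer: σ(𝒜) = { ∅, { A, E }, { B, F }, { C, D }, { A, B, E, F }, { A, C, D, E }, { B, C, D, F }, S }

Derivation:
Start: 𝒜 ∪ {∅, S} = { ∅, { C, D }, { A, C, D, E }, S }.
Pass 1 adds 2:
  { B, F }  = complement { A, C, D, E }
  { A, B, E, F }  = complement { C, D }
  |family| = 6
Pass 2: 1 new —
  { B, C, D, F }  = { C, D } ∪ { B, F }
  |family| = 7
Pass 3: +1 →
  { A, E }  = complement { B, C, D, F }
  |family| = 8
Pass 4 adds nothing — fixpoint reached.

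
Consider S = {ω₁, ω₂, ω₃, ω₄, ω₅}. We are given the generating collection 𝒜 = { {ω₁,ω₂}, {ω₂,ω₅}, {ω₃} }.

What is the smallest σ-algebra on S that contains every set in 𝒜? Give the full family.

Begin from { {}, {ω₃}, {ω₁,ω₂}, {ω₂,ω₅}, S } (that is, 𝒜 plus ∅ and S).
Step 1. New:
  {ω₁,ω₂,ω₃}  = {ω₃} ∪ {ω₁,ω₂}
  {ω₁,ω₂,ω₅}  = {ω₂,ω₅} ∪ {ω₁,ω₂}
  {ω₁,ω₃,ω₄}  = ᶜ of {ω₂,ω₅}
  {ω₂,ω₃,ω₅}  = {ω₃} ∪ {ω₂,ω₅}
  {ω₃,ω₄,ω₅}  = ᶜ of {ω₁,ω₂}
  {ω₁,ω₂,ω₄,ω₅}  = ᶜ of {ω₃}
  (now 11)
Step 2. New:
  {ω₁,ω₄}  = ᶜ of {ω₂,ω₃,ω₅}
  {ω₃,ω₄}  = ᶜ of {ω₁,ω₂,ω₅}
  {ω₄,ω₅}  = ᶜ of {ω₁,ω₂,ω₃}
  {ω₁,ω₂,ω₃,ω₄}  = {ω₁,ω₂,ω₃} ∪ {ω₁,ω₃,ω₄}
  {ω₁,ω₂,ω₃,ω₅}  = {ω₂,ω₅} ∪ {ω₁,ω₂,ω₃}
  {ω₁,ω₃,ω₄,ω₅}  = {ω₃,ω₄,ω₅} ∪ {ω₁,ω₃,ω₄}
  {ω₂,ω₃,ω₄,ω₅}  = {ω₂,ω₅} ∪ {ω₃,ω₄,ω₅}
  (now 18)
Step 3. New:
  {ω₁}  = ᶜ of {ω₂,ω₃,ω₄,ω₅}
  {ω₂}  = ᶜ of {ω₁,ω₃,ω₄,ω₅}
  {ω₄}  = ᶜ of {ω₁,ω₂,ω₃,ω₅}
  {ω₅}  = ᶜ of {ω₁,ω₂,ω₃,ω₄}
  {ω₁,ω₂,ω₄}  = {ω₁,ω₂} ∪ {ω₁,ω₄}
  {ω₁,ω₄,ω₅}  = {ω₄,ω₅} ∪ {ω₁,ω₄}
  {ω₂,ω₄,ω₅}  = {ω₄,ω₅} ∪ {ω₂,ω₅}
  (now 25)
Step 4 adds 6:
  {ω₁,ω₃}  = ᶜ of {ω₂,ω₄,ω₅}
  {ω₁,ω₅}  = {ω₅} ∪ {ω₁}
  {ω₂,ω₃}  = ᶜ of {ω₁,ω₄,ω₅}
  {ω₂,ω₄}  = {ω₂} ∪ {ω₄}
  {ω₃,ω₅}  = ᶜ of {ω₁,ω₂,ω₄}
  {ω₂,ω₃,ω₄}  = {ω₃,ω₄} ∪ {ω₂}
  (now 31)
Step 5 (1 new):
  {ω₁,ω₃,ω₅}  = ᶜ of {ω₂,ω₄}
  (now 32)
Step 6 adds nothing — fixpoint reached.

Hence σ(𝒜) has 32 members: { {}, {ω₁}, {ω₂}, {ω₃}, {ω₄}, {ω₅}, {ω₁,ω₂}, {ω₁,ω₃}, {ω₁,ω₄}, {ω₁,ω₅}, {ω₂,ω₃}, {ω₂,ω₄}, {ω₂,ω₅}, {ω₃,ω₄}, {ω₃,ω₅}, {ω₄,ω₅}, {ω₁,ω₂,ω₃}, {ω₁,ω₂,ω₄}, {ω₁,ω₂,ω₅}, {ω₁,ω₃,ω₄}, {ω₁,ω₃,ω₅}, {ω₁,ω₄,ω₅}, {ω₂,ω₃,ω₄}, {ω₂,ω₃,ω₅}, {ω₂,ω₄,ω₅}, {ω₃,ω₄,ω₅}, {ω₁,ω₂,ω₃,ω₄}, {ω₁,ω₂,ω₃,ω₅}, {ω₁,ω₂,ω₄,ω₅}, {ω₁,ω₃,ω₄,ω₅}, {ω₂,ω₃,ω₄,ω₅}, S }.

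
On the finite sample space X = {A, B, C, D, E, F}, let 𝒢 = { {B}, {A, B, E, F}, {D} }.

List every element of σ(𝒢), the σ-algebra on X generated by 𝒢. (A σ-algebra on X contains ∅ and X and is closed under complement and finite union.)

|σ(𝒢)| = 16.  σ(𝒢) = { ∅, {B}, {C}, {D}, {B, C}, {B, D}, {C, D}, {A, E, F}, {B, C, D}, {A, B, E, F}, {A, C, E, F}, {A, D, E, F}, {A, B, C, E, F}, {A, B, D, E, F}, {A, C, D, E, F}, X }

Working:
Begin from { ∅, {B}, {D}, {A, B, E, F}, X } (that is, 𝒢 plus ∅ and X).
Iteration 1: +5 →
  {B, D}  = {D} ∪ {B}
  {C, D}  = {A, B, E, F}ᶜ
  {A, B, C, E, F}  = {D}ᶜ
  {A, B, D, E, F}  = {D} ∪ {A, B, E, F}
  {A, C, D, E, F}  = {B}ᶜ
  |family| = 10
Iteration 2: +3 →
  {C}  = {A, B, D, E, F}ᶜ
  {B, C, D}  = {C, D} ∪ {B}
  {A, C, E, F}  = {B, D}ᶜ
  |family| = 13
Iteration 3: +2 →
  {B, C}  = {C} ∪ {B}
  {A, E, F}  = {B, C, D}ᶜ
  |family| = 15
Iteration 4: +1 →
  {A, D, E, F}  = {B, C}ᶜ
  |family| = 16
Iteration 5 adds nothing — fixpoint reached.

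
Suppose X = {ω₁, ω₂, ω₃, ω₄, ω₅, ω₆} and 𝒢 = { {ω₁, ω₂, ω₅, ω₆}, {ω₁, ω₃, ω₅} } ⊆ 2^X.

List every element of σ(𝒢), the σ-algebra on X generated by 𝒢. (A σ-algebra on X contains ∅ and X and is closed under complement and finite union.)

Initial family (4 sets): { {}, {ω₁, ω₃, ω₅}, {ω₁, ω₂, ω₅, ω₆}, X }.
Step 1: 3 new —
  {ω₃, ω₄}  = complement {ω₁, ω₂, ω₅, ω₆}
  {ω₂, ω₄, ω₆}  = complement {ω₁, ω₃, ω₅}
  {ω₁, ω₂, ω₃, ω₅, ω₆}  = {ω₁, ω₃, ω₅} ∪ {ω₁, ω₂, ω₅, ω₆}
  — 7 sets.
Step 2 adds 4:
  {ω₄}  = complement {ω₁, ω₂, ω₃, ω₅, ω₆}
  {ω₁, ω₃, ω₄, ω₅}  = {ω₃, ω₄} ∪ {ω₁, ω₃, ω₅}
  {ω₂, ω₃, ω₄, ω₆}  = {ω₂, ω₄, ω₆} ∪ {ω₃, ω₄}
  {ω₁, ω₂, ω₄, ω₅, ω₆}  = {ω₂, ω₄, ω₆} ∪ {ω₁, ω₂, ω₅, ω₆}
  — 11 sets.
Step 3. New:
  {ω₃}  = complement {ω₁, ω₂, ω₄, ω₅, ω₆}
  {ω₁, ω₅}  = complement {ω₂, ω₃, ω₄, ω₆}
  {ω₂, ω₆}  = complement {ω₁, ω₃, ω₄, ω₅}
  — 14 sets.
Step 4: 2 new —
  {ω₁, ω₄, ω₅}  = {ω₁, ω₅} ∪ {ω₄}
  {ω₂, ω₃, ω₆}  = {ω₃} ∪ {ω₂, ω₆}
  — 16 sets.
Step 5: already closed under ᶜ and ∪.

Therefore σ(𝒢) = { {}, {ω₃}, {ω₄}, {ω₁, ω₅}, {ω₂, ω₆}, {ω₃, ω₄}, {ω₁, ω₃, ω₅}, {ω₁, ω₄, ω₅}, {ω₂, ω₃, ω₆}, {ω₂, ω₄, ω₆}, {ω₁, ω₂, ω₅, ω₆}, {ω₁, ω₃, ω₄, ω₅}, {ω₂, ω₃, ω₄, ω₆}, {ω₁, ω₂, ω₃, ω₅, ω₆}, {ω₁, ω₂, ω₄, ω₅, ω₆}, X } (|σ(𝒢)| = 16).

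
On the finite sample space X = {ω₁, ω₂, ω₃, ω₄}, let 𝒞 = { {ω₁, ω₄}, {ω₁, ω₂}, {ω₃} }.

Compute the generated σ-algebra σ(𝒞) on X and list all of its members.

Initial family (5 sets): { ∅, {ω₃}, {ω₁, ω₂}, {ω₁, ω₄}, X }.
Pass 1 adds 5:
  {ω₂, ω₃}  = ᶜ of {ω₁, ω₄}
  {ω₃, ω₄}  = ᶜ of {ω₁, ω₂}
  {ω₁, ω₂, ω₃}  = {ω₃} ∪ {ω₁, ω₂}
  {ω₁, ω₂, ω₄}  = ᶜ of {ω₃}
  {ω₁, ω₃, ω₄}  = {ω₃} ∪ {ω₁, ω₄}
  [10 total]
Pass 2 adds 3:
  {ω₂}  = ᶜ of {ω₁, ω₃, ω₄}
  {ω₄}  = ᶜ of {ω₁, ω₂, ω₃}
  {ω₂, ω₃, ω₄}  = {ω₃, ω₄} ∪ {ω₂, ω₃}
  [13 total]
Pass 3 (2 new):
  {ω₁}  = ᶜ of {ω₂, ω₃, ω₄}
  {ω₂, ω₄}  = {ω₄} ∪ {ω₂}
  [15 total]
Pass 4. New:
  {ω₁, ω₃}  = ᶜ of {ω₂, ω₄}
  [16 total]
Pass 5 adds nothing — fixpoint reached.

σ(𝒞) = { ∅, {ω₁}, {ω₂}, {ω₃}, {ω₄}, {ω₁, ω₂}, {ω₁, ω₃}, {ω₁, ω₄}, {ω₂, ω₃}, {ω₂, ω₄}, {ω₃, ω₄}, {ω₁, ω₂, ω₃}, {ω₁, ω₂, ω₄}, {ω₁, ω₃, ω₄}, {ω₂, ω₃, ω₄}, X }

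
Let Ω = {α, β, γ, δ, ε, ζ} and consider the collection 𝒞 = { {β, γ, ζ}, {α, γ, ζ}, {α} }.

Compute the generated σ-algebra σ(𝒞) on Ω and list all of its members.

σ(𝒞) = { {}, {α}, {β}, {α, β}, {γ, ζ}, {δ, ε}, {α, γ, ζ}, {α, δ, ε}, {β, γ, ζ}, {β, δ, ε}, {α, β, γ, ζ}, {α, β, δ, ε}, {γ, δ, ε, ζ}, {α, γ, δ, ε, ζ}, {β, γ, δ, ε, ζ}, Ω }

Trace:
Take S₀ = 𝒞 ∪ {∅, Ω} = { {}, {α}, {α, γ, ζ}, {β, γ, ζ}, Ω }.
Iteration 1: +4 →
  {α, δ, ε}  = complement {β, γ, ζ}
  {β, δ, ε}  = complement {α, γ, ζ}
  {α, β, γ, ζ}  = {α, γ, ζ} ∪ {β, γ, ζ}
  {β, γ, δ, ε, ζ}  = complement {α}
  |family| = 9
Iteration 2: +3 →
  {δ, ε}  = complement {α, β, γ, ζ}
  {α, β, δ, ε}  = {α, δ, ε} ∪ {β, δ, ε}
  {α, γ, δ, ε, ζ}  = {α, δ, ε} ∪ {α, γ, ζ}
  |family| = 12
Iteration 3. New:
  {β}  = complement {α, γ, δ, ε, ζ}
  {γ, ζ}  = complement {α, β, δ, ε}
  |family| = 14
Iteration 4. New:
  {α, β}  = {β} ∪ {α}
  {γ, δ, ε, ζ}  = {δ, ε} ∪ {γ, ζ}
  |family| = 16
Iteration 5: stable.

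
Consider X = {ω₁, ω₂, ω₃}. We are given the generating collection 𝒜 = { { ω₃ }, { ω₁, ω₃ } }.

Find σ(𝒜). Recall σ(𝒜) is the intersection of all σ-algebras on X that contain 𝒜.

Answer: σ(𝒜) = { ∅, { ω₁ }, { ω₂ }, { ω₃ }, { ω₁, ω₂ }, { ω₁, ω₃ }, { ω₂, ω₃ }, X }

Trace:
Initial family (4 sets): { ∅, { ω₃ }, { ω₁, ω₃ }, X }.
Iteration 1. New:
  { ω₂ }  = { ω₁, ω₃ }ᶜ
  { ω₁, ω₂ }  = { ω₃ }ᶜ
  [6 total]
Iteration 2. New:
  { ω₂, ω₃ }  = { ω₃ } ∪ { ω₂ }
  [7 total]
Iteration 3: +1 →
  { ω₁ }  = { ω₂, ω₃ }ᶜ
  [8 total]
Iteration 4 adds nothing — fixpoint reached.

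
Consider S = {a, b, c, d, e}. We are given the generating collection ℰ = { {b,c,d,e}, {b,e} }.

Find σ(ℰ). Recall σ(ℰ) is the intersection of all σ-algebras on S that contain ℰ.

Start: ℰ ∪ {∅, S} = { ∅, {b,e}, {b,c,d,e}, S }.
Pass 1. New:
  {a}  = {b,c,d,e}ᶜ
  {a,c,d}  = {b,e}ᶜ
  (now 6)
Pass 2 (1 new):
  {a,b,e}  = {b,e} ∪ {a}
  (now 7)
Pass 3 adds 1:
  {c,d}  = {a,b,e}ᶜ
  (now 8)
Pass 4 adds nothing — fixpoint reached.

Hence σ(ℰ) has 8 members: { ∅, {a}, {b,e}, {c,d}, {a,b,e}, {a,c,d}, {b,c,d,e}, S }.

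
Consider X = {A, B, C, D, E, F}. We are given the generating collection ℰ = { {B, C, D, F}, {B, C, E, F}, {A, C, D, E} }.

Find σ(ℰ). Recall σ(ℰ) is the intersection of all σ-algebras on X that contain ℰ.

σ(ℰ) (32 sets): { {}, {A}, {C}, {D}, {E}, {A, C}, {A, D}, {A, E}, {B, F}, {C, D}, {C, E}, {D, E}, {A, B, F}, {A, C, D}, {A, C, E}, {A, D, E}, {B, C, F}, {B, D, F}, {B, E, F}, {C, D, E}, {A, B, C, F}, {A, B, D, F}, {A, B, E, F}, {A, C, D, E}, {B, C, D, F}, {B, C, E, F}, {B, D, E, F}, {A, B, C, D, F}, {A, B, C, E, F}, {A, B, D, E, F}, {B, C, D, E, F}, X }

Derivation:
Begin from { {}, {A, C, D, E}, {B, C, D, F}, {B, C, E, F}, X } (that is, ℰ plus ∅ and X).
Step 1 adds 4:
  {A, D}  = ᶜ of {B, C, E, F}
  {A, E}  = ᶜ of {B, C, D, F}
  {B, F}  = ᶜ of {A, C, D, E}
  {B, C, D, E, F}  = {B, C, D, F} ∪ {B, C, E, F}
  (now 9)
Step 2 (6 new):
  {A}  = ᶜ of {B, C, D, E, F}
  {A, D, E}  = {A, D} ∪ {A, E}
  {A, B, D, F}  = {B, F} ∪ {A, D}
  {A, B, E, F}  = {B, F} ∪ {A, E}
  {A, B, C, D, F}  = {A, D} ∪ {B, C, D, F}
  {A, B, C, E, F}  = {A, E} ∪ {B, C, E, F}
  (now 15)
Step 3: +7 →
  {D}  = ᶜ of {A, B, C, E, F}
  {E}  = ᶜ of {A, B, C, D, F}
  {C, D}  = ᶜ of {A, B, E, F}
  {C, E}  = ᶜ of {A, B, D, F}
  {A, B, F}  = {B, F} ∪ {A}
  {B, C, F}  = ᶜ of {A, D, E}
  {A, B, D, E, F}  = {A, D, E} ∪ {A, B, D, F}
  (now 22)
Step 4: +8 →
  {C}  = ᶜ of {A, B, D, E, F}
  {D, E}  = {E} ∪ {D}
  {A, C, D}  = {C, D} ∪ {A, D}
  {A, C, E}  = {A, E} ∪ {C, E}
  {B, D, F}  = {B, F} ∪ {D}
  {B, E, F}  = {B, F} ∪ {E}
  {C, D, E}  = ᶜ of {A, B, F}
  {A, B, C, F}  = {B, C, F} ∪ {A, B, F}
  (now 30)
Step 5: 2 new —
  {A, C}  = {A} ∪ {C}
  {B, D, E, F}  = {B, D, F} ∪ {B, E, F}
  (now 32)
Step 6: stable.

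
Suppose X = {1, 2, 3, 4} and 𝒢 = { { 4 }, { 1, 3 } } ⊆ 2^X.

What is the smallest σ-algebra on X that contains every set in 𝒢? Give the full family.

Begin from { ∅, { 4 }, { 1, 3 }, X } (that is, 𝒢 plus ∅ and X).
Round 1: +3 →
  { 2, 4 }  = { 1, 3 }ᶜ
  { 1, 2, 3 }  = { 4 }ᶜ
  { 1, 3, 4 }  = { 1, 3 } ∪ { 4 }
Round 2 adds 1:
  { 2 }  = { 1, 3, 4 }ᶜ
Round 3: closed — nothing new.

|σ(𝒢)| = 8.  σ(𝒢) = { ∅, { 2 }, { 4 }, { 1, 3 }, { 2, 4 }, { 1, 2, 3 }, { 1, 3, 4 }, X }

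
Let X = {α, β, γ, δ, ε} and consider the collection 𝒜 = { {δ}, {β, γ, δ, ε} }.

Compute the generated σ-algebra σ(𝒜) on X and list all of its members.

Answer: σ(𝒜) = { {}, {α}, {δ}, {α, δ}, {β, γ, ε}, {α, β, γ, ε}, {β, γ, δ, ε}, X }

Derivation:
Begin from { {}, {δ}, {β, γ, δ, ε}, X } (that is, 𝒜 plus ∅ and X).
Pass 1: 2 new —
  {α}  = {β, γ, δ, ε}ᶜ
  {α, β, γ, ε}  = {δ}ᶜ
  |family| = 6
Pass 2. New:
  {α, δ}  = {δ} ∪ {α}
  |family| = 7
Pass 3 adds 1:
  {β, γ, ε}  = {α, δ}ᶜ
  |family| = 8
Pass 4: stable.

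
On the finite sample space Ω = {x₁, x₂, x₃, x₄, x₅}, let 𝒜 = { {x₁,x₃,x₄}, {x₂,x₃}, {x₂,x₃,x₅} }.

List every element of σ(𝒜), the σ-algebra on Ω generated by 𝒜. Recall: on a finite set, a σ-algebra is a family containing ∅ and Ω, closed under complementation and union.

σ(𝒜) (16 sets): { ∅, {x₂}, {x₃}, {x₅}, {x₁,x₄}, {x₂,x₃}, {x₂,x₅}, {x₃,x₅}, {x₁,x₂,x₄}, {x₁,x₃,x₄}, {x₁,x₄,x₅}, {x₂,x₃,x₅}, {x₁,x₂,x₃,x₄}, {x₁,x₂,x₄,x₅}, {x₁,x₃,x₄,x₅}, Ω }

Derivation:
Initial family (5 sets): { ∅, {x₂,x₃}, {x₁,x₃,x₄}, {x₂,x₃,x₅}, Ω }.
Iteration 1 (4 new):
  {x₁,x₄}  = Ω∖{x₂,x₃,x₅}
  {x₂,x₅}  = Ω∖{x₁,x₃,x₄}
  {x₁,x₄,x₅}  = Ω∖{x₂,x₃}
  {x₁,x₂,x₃,x₄}  = {x₁,x₃,x₄} ∪ {x₂,x₃}
  (now 9)
Iteration 2 (3 new):
  {x₅}  = Ω∖{x₁,x₂,x₃,x₄}
  {x₁,x₂,x₄,x₅}  = {x₁,x₄,x₅} ∪ {x₂,x₅}
  {x₁,x₃,x₄,x₅}  = {x₁,x₄,x₅} ∪ {x₁,x₃,x₄}
  (now 12)
Iteration 3: +2 →
  {x₂}  = Ω∖{x₁,x₃,x₄,x₅}
  {x₃}  = Ω∖{x₁,x₂,x₄,x₅}
  (now 14)
Iteration 4: 2 new —
  {x₃,x₅}  = {x₃} ∪ {x₅}
  {x₁,x₂,x₄}  = {x₁,x₄} ∪ {x₂}
  (now 16)
Iteration 5: no new sets; the family is a σ-algebra.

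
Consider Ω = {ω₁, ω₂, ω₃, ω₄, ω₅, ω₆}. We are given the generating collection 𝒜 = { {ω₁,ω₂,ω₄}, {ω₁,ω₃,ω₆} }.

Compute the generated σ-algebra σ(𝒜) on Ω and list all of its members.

σ(𝒜) = { ∅, {ω₁}, {ω₅}, {ω₁,ω₅}, {ω₂,ω₄}, {ω₃,ω₆}, {ω₁,ω₂,ω₄}, {ω₁,ω₃,ω₆}, {ω₂,ω₄,ω₅}, {ω₃,ω₅,ω₆}, {ω₁,ω₂,ω₄,ω₅}, {ω₁,ω₃,ω₅,ω₆}, {ω₂,ω₃,ω₄,ω₆}, {ω₁,ω₂,ω₃,ω₄,ω₆}, {ω₂,ω₃,ω₄,ω₅,ω₆}, Ω }

Check:
Start: 𝒜 ∪ {∅, Ω} = { ∅, {ω₁,ω₂,ω₄}, {ω₁,ω₃,ω₆}, Ω }.
Step 1 (3 new):
  {ω₂,ω₄,ω₅}  = ᶜ of {ω₁,ω₃,ω₆}
  {ω₃,ω₅,ω₆}  = ᶜ of {ω₁,ω₂,ω₄}
  {ω₁,ω₂,ω₃,ω₄,ω₆}  = {ω₁,ω₂,ω₄} ∪ {ω₁,ω₃,ω₆}
  (now 7)
Step 2: 4 new —
  {ω₅}  = ᶜ of {ω₁,ω₂,ω₃,ω₄,ω₆}
  {ω₁,ω₂,ω₄,ω₅}  = {ω₁,ω₂,ω₄} ∪ {ω₂,ω₄,ω₅}
  {ω₁,ω₃,ω₅,ω₆}  = {ω₁,ω₃,ω₆} ∪ {ω₃,ω₅,ω₆}
  {ω₂,ω₃,ω₄,ω₅,ω₆}  = {ω₃,ω₅,ω₆} ∪ {ω₂,ω₄,ω₅}
  (now 11)
Step 3. New:
  {ω₁}  = ᶜ of {ω₂,ω₃,ω₄,ω₅,ω₆}
  {ω₂,ω₄}  = ᶜ of {ω₁,ω₃,ω₅,ω₆}
  {ω₃,ω₆}  = ᶜ of {ω₁,ω₂,ω₄,ω₅}
  (now 14)
Step 4: 2 new —
  {ω₁,ω₅}  = {ω₅} ∪ {ω₁}
  {ω₂,ω₃,ω₄,ω₆}  = {ω₃,ω₆} ∪ {ω₂,ω₄}
  (now 16)
Step 5: stable.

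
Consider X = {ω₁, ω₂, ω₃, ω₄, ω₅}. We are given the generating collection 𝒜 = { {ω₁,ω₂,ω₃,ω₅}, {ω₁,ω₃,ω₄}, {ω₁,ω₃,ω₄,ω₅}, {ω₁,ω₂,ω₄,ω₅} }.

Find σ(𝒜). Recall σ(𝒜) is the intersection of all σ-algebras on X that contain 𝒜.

Take S₀ = 𝒜 ∪ {∅, X} = { {}, {ω₁,ω₃,ω₄}, {ω₁,ω₂,ω₃,ω₅}, {ω₁,ω₂,ω₄,ω₅}, {ω₁,ω₃,ω₄,ω₅}, X }.
Pass 1. New:
  {ω₂}  = complement {ω₁,ω₃,ω₄,ω₅}
  {ω₃}  = complement {ω₁,ω₂,ω₄,ω₅}
  {ω₄}  = complement {ω₁,ω₂,ω₃,ω₅}
  {ω₂,ω₅}  = complement {ω₁,ω₃,ω₄}
  (now 10)
Pass 2 adds 6:
  {ω₂,ω₃}  = {ω₂} ∪ {ω₃}
  {ω₂,ω₄}  = {ω₂} ∪ {ω₄}
  {ω₃,ω₄}  = {ω₃} ∪ {ω₄}
  {ω₂,ω₃,ω₅}  = {ω₂,ω₅} ∪ {ω₃}
  {ω₂,ω₄,ω₅}  = {ω₂,ω₅} ∪ {ω₄}
  {ω₁,ω₂,ω₃,ω₄}  = {ω₂} ∪ {ω₁,ω₃,ω₄}
  (now 16)
Pass 3. New:
  {ω₅}  = complement {ω₁,ω₂,ω₃,ω₄}
  {ω₁,ω₃}  = complement {ω₂,ω₄,ω₅}
  {ω₁,ω₄}  = complement {ω₂,ω₃,ω₅}
  {ω₁,ω₂,ω₅}  = complement {ω₃,ω₄}
  {ω₁,ω₃,ω₅}  = complement {ω₂,ω₄}
  {ω₁,ω₄,ω₅}  = complement {ω₂,ω₃}
  {ω₂,ω₃,ω₄}  = {ω₃} ∪ {ω₂,ω₄}
  {ω₂,ω₃,ω₄,ω₅}  = {ω₃} ∪ {ω₂,ω₄,ω₅}
  (now 24)
Pass 4: +7 →
  {ω₁}  = complement {ω₂,ω₃,ω₄,ω₅}
  {ω₁,ω₅}  = complement {ω₂,ω₃,ω₄}
  {ω₃,ω₅}  = {ω₅} ∪ {ω₃}
  {ω₄,ω₅}  = {ω₅} ∪ {ω₄}
  {ω₁,ω₂,ω₃}  = {ω₂} ∪ {ω₁,ω₃}
  {ω₁,ω₂,ω₄}  = {ω₂} ∪ {ω₁,ω₄}
  {ω₃,ω₄,ω₅}  = {ω₃,ω₄} ∪ {ω₅}
  (now 31)
Pass 5 (1 new):
  {ω₁,ω₂}  = complement {ω₃,ω₄,ω₅}
  (now 32)
Pass 6: stable.

|σ(𝒜)| = 32.  σ(𝒜) = { {}, {ω₁}, {ω₂}, {ω₃}, {ω₄}, {ω₅}, {ω₁,ω₂}, {ω₁,ω₃}, {ω₁,ω₄}, {ω₁,ω₅}, {ω₂,ω₃}, {ω₂,ω₄}, {ω₂,ω₅}, {ω₃,ω₄}, {ω₃,ω₅}, {ω₄,ω₅}, {ω₁,ω₂,ω₃}, {ω₁,ω₂,ω₄}, {ω₁,ω₂,ω₅}, {ω₁,ω₃,ω₄}, {ω₁,ω₃,ω₅}, {ω₁,ω₄,ω₅}, {ω₂,ω₃,ω₄}, {ω₂,ω₃,ω₅}, {ω₂,ω₄,ω₅}, {ω₃,ω₄,ω₅}, {ω₁,ω₂,ω₃,ω₄}, {ω₁,ω₂,ω₃,ω₅}, {ω₁,ω₂,ω₄,ω₅}, {ω₁,ω₃,ω₄,ω₅}, {ω₂,ω₃,ω₄,ω₅}, X }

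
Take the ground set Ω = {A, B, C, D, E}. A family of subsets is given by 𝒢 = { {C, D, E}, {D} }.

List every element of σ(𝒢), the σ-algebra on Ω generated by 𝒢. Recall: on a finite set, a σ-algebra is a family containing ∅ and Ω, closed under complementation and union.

|σ(𝒢)| = 8.  σ(𝒢) = { {}, {D}, {A, B}, {C, E}, {A, B, D}, {C, D, E}, {A, B, C, E}, Ω }

Trace:
Initial family (4 sets): { {}, {D}, {C, D, E}, Ω }.
Iteration 1: 2 new —
  {A, B}  = Ω∖{C, D, E}
  {A, B, C, E}  = Ω∖{D}
  (now 6)
Iteration 2: 1 new —
  {A, B, D}  = {A, B} ∪ {D}
  (now 7)
Iteration 3: 1 new —
  {C, E}  = Ω∖{A, B, D}
  (now 8)
Iteration 4: closed — nothing new.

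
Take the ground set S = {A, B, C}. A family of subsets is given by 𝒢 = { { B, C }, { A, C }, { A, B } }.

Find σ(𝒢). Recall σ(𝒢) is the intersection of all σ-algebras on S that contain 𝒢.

Start: 𝒢 ∪ {∅, S} = { {  }, { A, B }, { A, C }, { B, C }, S }.
Iteration 1: 3 new —
  { A }  = S∖{ B, C }
  { B }  = S∖{ A, C }
  { C }  = S∖{ A, B }
  [8 total]
Iteration 2: closed — nothing new.

Hence σ(𝒢) has 8 members: { {  }, { A }, { B }, { C }, { A, B }, { A, C }, { B, C }, S }.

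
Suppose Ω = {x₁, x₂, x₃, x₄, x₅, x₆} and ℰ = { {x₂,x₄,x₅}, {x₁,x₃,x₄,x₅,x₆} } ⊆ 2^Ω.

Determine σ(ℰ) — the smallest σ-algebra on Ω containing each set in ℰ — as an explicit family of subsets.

Begin from { {}, {x₂,x₄,x₅}, {x₁,x₃,x₄,x₅,x₆}, Ω } (that is, ℰ plus ∅ and Ω).
Iteration 1: 2 new —
  {x₂}  = ᶜ of {x₁,x₃,x₄,x₅,x₆}
  {x₁,x₃,x₆}  = ᶜ of {x₂,x₄,x₅}
Iteration 2 (1 new):
  {x₁,x₂,x₃,x₆}  = {x₁,x₃,x₆} ∪ {x₂}
Iteration 3 (1 new):
  {x₄,x₅}  = ᶜ of {x₁,x₂,x₃,x₆}
Iteration 4: stable.

Therefore σ(ℰ) = { {}, {x₂}, {x₄,x₅}, {x₁,x₃,x₆}, {x₂,x₄,x₅}, {x₁,x₂,x₃,x₆}, {x₁,x₃,x₄,x₅,x₆}, Ω } (|σ(ℰ)| = 8).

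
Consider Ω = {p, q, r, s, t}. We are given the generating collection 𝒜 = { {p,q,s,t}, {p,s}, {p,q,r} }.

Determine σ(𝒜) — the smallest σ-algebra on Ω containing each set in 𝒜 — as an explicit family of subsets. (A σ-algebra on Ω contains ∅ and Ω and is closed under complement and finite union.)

σ(𝒜) (32 sets): { {}, {p}, {q}, {r}, {s}, {t}, {p,q}, {p,r}, {p,s}, {p,t}, {q,r}, {q,s}, {q,t}, {r,s}, {r,t}, {s,t}, {p,q,r}, {p,q,s}, {p,q,t}, {p,r,s}, {p,r,t}, {p,s,t}, {q,r,s}, {q,r,t}, {q,s,t}, {r,s,t}, {p,q,r,s}, {p,q,r,t}, {p,q,s,t}, {p,r,s,t}, {q,r,s,t}, Ω }

Derivation:
Start: 𝒜 ∪ {∅, Ω} = { {}, {p,s}, {p,q,r}, {p,q,s,t}, Ω }.
Round 1. New:
  {r}  = ᶜ of {p,q,s,t}
  {s,t}  = ᶜ of {p,q,r}
  {q,r,t}  = ᶜ of {p,s}
  {p,q,r,s}  = {p,q,r} ∪ {p,s}
  [9 total]
Round 2: 6 new —
  {t}  = ᶜ of {p,q,r,s}
  {p,r,s}  = {r} ∪ {p,s}
  {p,s,t}  = {s,t} ∪ {p,s}
  {r,s,t}  = {s,t} ∪ {r}
  {p,q,r,t}  = {p,q,r} ∪ {q,r,t}
  {q,r,s,t}  = {s,t} ∪ {q,r,t}
  [15 total]
Round 3: 7 new —
  {p}  = ᶜ of {q,r,s,t}
  {s}  = ᶜ of {p,q,r,t}
  {p,q}  = ᶜ of {r,s,t}
  {q,r}  = ᶜ of {p,s,t}
  {q,t}  = ᶜ of {p,r,s}
  {r,t}  = {r} ∪ {t}
  {p,r,s,t}  = {s,t} ∪ {p,r,s}
  [22 total]
Round 4: 9 new —
  {q}  = ᶜ of {p,r,s,t}
  {p,r}  = {r} ∪ {p}
  {p,t}  = {t} ∪ {p}
  {r,s}  = {r} ∪ {s}
  {p,q,s}  = ᶜ of {r,t}
  {p,q,t}  = {q,t} ∪ {p,q}
  {p,r,t}  = {r,t} ∪ {p}
  {q,r,s}  = {q,r} ∪ {s}
  {q,s,t}  = {q,t} ∪ {s,t}
  [31 total]
Round 5 (1 new):
  {q,s}  = ᶜ of {p,r,t}
  [32 total]
Round 6: no new sets; the family is a σ-algebra.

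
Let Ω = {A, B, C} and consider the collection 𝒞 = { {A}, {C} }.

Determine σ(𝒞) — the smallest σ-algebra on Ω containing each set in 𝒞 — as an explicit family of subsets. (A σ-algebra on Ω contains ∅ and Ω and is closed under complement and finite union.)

Start: 𝒞 ∪ {∅, Ω} = { {}, {A}, {C}, Ω }.
Pass 1: 3 new —
  {A, B}  = ᶜ of {C}
  {A, C}  = {C} ∪ {A}
  {B, C}  = ᶜ of {A}
  — 7 sets.
Pass 2 adds 1:
  {B}  = ᶜ of {A, C}
  — 8 sets.
After Pass 3 the family is unchanged; done.

|σ(𝒞)| = 8.  σ(𝒞) = { {}, {A}, {B}, {C}, {A, B}, {A, C}, {B, C}, Ω }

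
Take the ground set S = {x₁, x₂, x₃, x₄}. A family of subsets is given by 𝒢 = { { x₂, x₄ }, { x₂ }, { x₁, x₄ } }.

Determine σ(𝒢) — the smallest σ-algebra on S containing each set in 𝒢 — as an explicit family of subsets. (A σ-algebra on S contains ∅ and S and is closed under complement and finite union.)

Answer: σ(𝒢) = { {  }, { x₁ }, { x₂ }, { x₃ }, { x₄ }, { x₁, x₂ }, { x₁, x₃ }, { x₁, x₄ }, { x₂, x₃ }, { x₂, x₄ }, { x₃, x₄ }, { x₁, x₂, x₃ }, { x₁, x₂, x₄ }, { x₁, x₃, x₄ }, { x₂, x₃, x₄ }, S }

Trace:
Seed the family with 𝒢 together with ∅ and S: { {  }, { x₂ }, { x₁, x₄ }, { x₂, x₄ }, S }.
Step 1. New:
  { x₁, x₃ }  = ᶜ of { x₂, x₄ }
  { x₂, x₃ }  = ᶜ of { x₁, x₄ }
  { x₁, x₂, x₄ }  = { x₁, x₄ } ∪ { x₂ }
  { x₁, x₃, x₄ }  = ᶜ of { x₂ }
  |family| = 9
Step 2. New:
  { x₃ }  = ᶜ of { x₁, x₂, x₄ }
  { x₁, x₂, x₃ }  = { x₂ } ∪ { x₁, x₃ }
  { x₂, x₃, x₄ }  = { x₂, x₃ } ∪ { x₂, x₄ }
  |family| = 12
Step 3 (2 new):
  { x₁ }  = ᶜ of { x₂, x₃, x₄ }
  { x₄ }  = ᶜ of { x₁, x₂, x₃ }
  |family| = 14
Step 4 (2 new):
  { x₁, x₂ }  = { x₂ } ∪ { x₁ }
  { x₃, x₄ }  = { x₃ } ∪ { x₄ }
  |family| = 16
Step 5 adds nothing — fixpoint reached.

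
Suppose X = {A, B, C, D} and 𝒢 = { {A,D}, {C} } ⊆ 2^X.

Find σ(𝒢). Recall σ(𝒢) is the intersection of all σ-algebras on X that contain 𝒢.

Begin from { {}, {C}, {A,D}, X } (that is, 𝒢 plus ∅ and X).
Iteration 1 (3 new):
  {B,C}  = {A,D}ᶜ
  {A,B,D}  = {C}ᶜ
  {A,C,D}  = {C} ∪ {A,D}
  (now 7)
Iteration 2 (1 new):
  {B}  = {A,C,D}ᶜ
  (now 8)
Iteration 3: no new sets; the family is a σ-algebra.

|σ(𝒢)| = 8.  σ(𝒢) = { {}, {B}, {C}, {A,D}, {B,C}, {A,B,D}, {A,C,D}, X }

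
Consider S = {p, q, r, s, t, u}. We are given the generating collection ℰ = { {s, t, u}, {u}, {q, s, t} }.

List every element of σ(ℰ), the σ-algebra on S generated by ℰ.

|σ(ℰ)| = 16.  σ(ℰ) = { {}, {q}, {u}, {p, r}, {q, u}, {s, t}, {p, q, r}, {p, r, u}, {q, s, t}, {s, t, u}, {p, q, r, u}, {p, r, s, t}, {q, s, t, u}, {p, q, r, s, t}, {p, r, s, t, u}, S }

Working:
Take S₀ = ℰ ∪ {∅, S} = { {}, {u}, {q, s, t}, {s, t, u}, S }.
Iteration 1: +4 →
  {p, q, r}  = S∖{s, t, u}
  {p, r, u}  = S∖{q, s, t}
  {q, s, t, u}  = {s, t, u} ∪ {q, s, t}
  {p, q, r, s, t}  = S∖{u}
  — 9 sets.
Iteration 2 adds 3:
  {p, r}  = S∖{q, s, t, u}
  {p, q, r, u}  = {p, q, r} ∪ {p, r, u}
  {p, r, s, t, u}  = {p, r, u} ∪ {s, t, u}
  — 12 sets.
Iteration 3 (2 new):
  {q}  = S∖{p, r, s, t, u}
  {s, t}  = S∖{p, q, r, u}
  — 14 sets.
Iteration 4: +2 →
  {q, u}  = {q} ∪ {u}
  {p, r, s, t}  = {s, t} ∪ {p, r}
  — 16 sets.
Iteration 5: closed — nothing new.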